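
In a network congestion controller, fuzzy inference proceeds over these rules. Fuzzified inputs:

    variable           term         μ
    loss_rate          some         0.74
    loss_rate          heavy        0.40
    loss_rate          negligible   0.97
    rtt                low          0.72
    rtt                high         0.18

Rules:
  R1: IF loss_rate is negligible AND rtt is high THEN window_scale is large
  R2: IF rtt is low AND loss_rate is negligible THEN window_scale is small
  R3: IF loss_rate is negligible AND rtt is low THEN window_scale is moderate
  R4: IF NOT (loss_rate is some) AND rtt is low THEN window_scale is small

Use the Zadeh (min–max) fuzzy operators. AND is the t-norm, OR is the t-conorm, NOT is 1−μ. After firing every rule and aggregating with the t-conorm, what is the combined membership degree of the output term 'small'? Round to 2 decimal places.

0.72

R1: negligible=0.97, high=0.18; AND[min(a, b)] → w = 0.18
R2: low=0.72, negligible=0.97; AND[min(a, b)] → w = 0.72
R3: negligible=0.97, low=0.72; AND[min(a, b)] → w = 0.72
R4: ¬some=1−0.74=0.26, low=0.72; AND[min(a, b)] → w = 0.26
Rules with consequent 'small': {R2, R4} → strengths 0.72, 0.26
Aggregate via t-conorm [max(a, b)]: 0.72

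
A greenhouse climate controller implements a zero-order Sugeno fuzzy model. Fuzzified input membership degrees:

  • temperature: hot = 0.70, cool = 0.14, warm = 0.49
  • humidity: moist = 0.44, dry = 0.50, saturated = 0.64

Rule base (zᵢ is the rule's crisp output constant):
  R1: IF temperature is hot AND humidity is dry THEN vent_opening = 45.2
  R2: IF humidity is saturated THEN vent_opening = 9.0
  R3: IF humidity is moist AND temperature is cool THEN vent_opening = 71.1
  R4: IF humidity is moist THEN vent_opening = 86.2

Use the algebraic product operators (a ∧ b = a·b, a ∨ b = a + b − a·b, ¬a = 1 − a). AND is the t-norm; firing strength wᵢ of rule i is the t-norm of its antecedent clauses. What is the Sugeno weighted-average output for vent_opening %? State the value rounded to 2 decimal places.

42.83

R1 (z=45.2): hot=0.70, dry=0.50; AND[a·b] → w = 0.3500
R2 (z=9.0): saturated=0.64 → w = 0.6400
R3 (z=71.1): moist=0.44, cool=0.14; AND[a·b] → w = 0.0616
R4 (z=86.2): moist=0.44 → w = 0.4400
Weighted average = (0.3500·45.2 + 0.6400·9.0 + 0.0616·71.1 + 0.4400·86.2) / (0.3500 + 0.6400 + 0.0616 + 0.4400)
  = 63.8878 / 1.4916 = 42.83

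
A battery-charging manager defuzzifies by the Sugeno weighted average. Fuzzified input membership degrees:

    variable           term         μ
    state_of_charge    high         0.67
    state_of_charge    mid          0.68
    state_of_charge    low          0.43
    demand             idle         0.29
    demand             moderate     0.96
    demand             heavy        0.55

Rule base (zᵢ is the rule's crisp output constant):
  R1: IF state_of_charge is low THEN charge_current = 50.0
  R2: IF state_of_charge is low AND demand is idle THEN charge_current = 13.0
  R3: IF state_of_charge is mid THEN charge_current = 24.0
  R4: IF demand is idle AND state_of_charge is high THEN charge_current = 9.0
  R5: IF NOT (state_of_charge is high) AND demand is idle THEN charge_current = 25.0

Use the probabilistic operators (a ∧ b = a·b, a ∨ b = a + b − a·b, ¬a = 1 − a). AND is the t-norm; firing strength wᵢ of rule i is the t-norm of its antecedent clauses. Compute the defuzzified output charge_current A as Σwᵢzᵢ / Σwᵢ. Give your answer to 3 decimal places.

R1 (z=50.0): low=0.43 → w = 0.4300
R2 (z=13.0): low=0.43, idle=0.29; AND[a·b] → w = 0.1247
R3 (z=24.0): mid=0.68 → w = 0.6800
R4 (z=9.0): idle=0.29, high=0.67; AND[a·b] → w = 0.1943
R5 (z=25.0): ¬high=1−0.67=0.33, idle=0.29; AND[a·b] → w = 0.0957
Weighted average = (0.4300·50.0 + 0.1247·13.0 + 0.6800·24.0 + 0.1943·9.0 + 0.0957·25.0) / (0.4300 + 0.1247 + 0.6800 + 0.1943 + 0.0957)
  = 43.5823 / 1.5247 = 28.584

28.584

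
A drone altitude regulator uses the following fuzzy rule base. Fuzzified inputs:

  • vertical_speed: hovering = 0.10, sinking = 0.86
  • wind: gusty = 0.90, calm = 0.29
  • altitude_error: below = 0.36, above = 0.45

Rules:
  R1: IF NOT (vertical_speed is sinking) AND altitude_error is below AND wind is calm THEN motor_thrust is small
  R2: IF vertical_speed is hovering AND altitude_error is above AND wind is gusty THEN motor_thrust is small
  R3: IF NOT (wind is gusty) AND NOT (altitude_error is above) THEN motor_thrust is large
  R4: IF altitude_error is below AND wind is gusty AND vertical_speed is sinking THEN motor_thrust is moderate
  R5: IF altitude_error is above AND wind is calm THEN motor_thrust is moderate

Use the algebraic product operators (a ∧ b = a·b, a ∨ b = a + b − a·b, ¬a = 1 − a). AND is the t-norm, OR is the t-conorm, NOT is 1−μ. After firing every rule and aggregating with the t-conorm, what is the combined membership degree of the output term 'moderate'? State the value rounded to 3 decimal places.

R1: ¬sinking=1−0.86=0.14, below=0.36, calm=0.29; AND[a·b] → w = 0.0146
R2: hovering=0.10, above=0.45, gusty=0.90; AND[a·b] → w = 0.0405
R3: ¬gusty=1−0.90=0.10, ¬above=1−0.45=0.55; AND[a·b] → w = 0.0550
R4: below=0.36, gusty=0.90, sinking=0.86; AND[a·b] → w = 0.2786
R5: above=0.45, calm=0.29; AND[a·b] → w = 0.1305
Rules with consequent 'moderate': {R4, R5} → strengths 0.2786, 0.1305
Aggregate via t-conorm [a + b − a·b]: 0.3728

0.373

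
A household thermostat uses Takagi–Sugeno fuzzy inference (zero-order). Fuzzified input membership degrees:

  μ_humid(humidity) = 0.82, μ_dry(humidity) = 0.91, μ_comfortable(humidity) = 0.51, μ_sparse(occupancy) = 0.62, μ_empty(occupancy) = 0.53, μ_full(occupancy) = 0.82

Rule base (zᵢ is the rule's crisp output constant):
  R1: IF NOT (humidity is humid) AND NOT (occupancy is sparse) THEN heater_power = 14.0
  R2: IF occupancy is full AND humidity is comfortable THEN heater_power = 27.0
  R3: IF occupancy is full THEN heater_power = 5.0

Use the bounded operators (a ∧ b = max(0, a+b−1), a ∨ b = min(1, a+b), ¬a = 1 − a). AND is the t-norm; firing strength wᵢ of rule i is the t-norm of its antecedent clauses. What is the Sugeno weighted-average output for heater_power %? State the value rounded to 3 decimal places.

11.313

R1 (z=14.0): ¬humid=1−0.82=0.18, ¬sparse=1−0.62=0.38; AND[max(0, a+b−1)] → w = 0.00
R2 (z=27.0): full=0.82, comfortable=0.51; AND[max(0, a+b−1)] → w = 0.33
R3 (z=5.0): full=0.82 → w = 0.82
Weighted average = (0.00·14.0 + 0.33·27.0 + 0.82·5.0) / (0.00 + 0.33 + 0.82)
  = 13.0100 / 1.1500 = 11.313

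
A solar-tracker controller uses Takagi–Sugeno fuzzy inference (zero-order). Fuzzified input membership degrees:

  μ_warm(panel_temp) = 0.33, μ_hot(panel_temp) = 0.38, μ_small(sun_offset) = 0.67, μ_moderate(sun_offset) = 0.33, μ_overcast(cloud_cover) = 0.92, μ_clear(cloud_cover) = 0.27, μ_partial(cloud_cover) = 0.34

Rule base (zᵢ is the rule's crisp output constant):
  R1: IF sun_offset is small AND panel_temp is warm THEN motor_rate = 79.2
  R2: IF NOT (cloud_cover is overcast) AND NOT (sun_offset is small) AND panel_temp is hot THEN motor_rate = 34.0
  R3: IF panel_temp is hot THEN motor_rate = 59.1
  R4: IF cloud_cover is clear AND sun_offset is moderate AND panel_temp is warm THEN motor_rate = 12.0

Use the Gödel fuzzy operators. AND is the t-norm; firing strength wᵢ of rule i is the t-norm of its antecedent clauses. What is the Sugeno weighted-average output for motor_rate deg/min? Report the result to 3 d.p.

51.466

R1 (z=79.2): small=0.67, warm=0.33; AND[min(a, b)] → w = 0.33
R2 (z=34.0): ¬overcast=1−0.92=0.08, ¬small=1−0.67=0.33, hot=0.38; AND[min(a, b)] → w = 0.08
R3 (z=59.1): hot=0.38 → w = 0.38
R4 (z=12.0): clear=0.27, moderate=0.33, warm=0.33; AND[min(a, b)] → w = 0.27
Weighted average = (0.33·79.2 + 0.08·34.0 + 0.38·59.1 + 0.27·12.0) / (0.33 + 0.08 + 0.38 + 0.27)
  = 54.5540 / 1.0600 = 51.466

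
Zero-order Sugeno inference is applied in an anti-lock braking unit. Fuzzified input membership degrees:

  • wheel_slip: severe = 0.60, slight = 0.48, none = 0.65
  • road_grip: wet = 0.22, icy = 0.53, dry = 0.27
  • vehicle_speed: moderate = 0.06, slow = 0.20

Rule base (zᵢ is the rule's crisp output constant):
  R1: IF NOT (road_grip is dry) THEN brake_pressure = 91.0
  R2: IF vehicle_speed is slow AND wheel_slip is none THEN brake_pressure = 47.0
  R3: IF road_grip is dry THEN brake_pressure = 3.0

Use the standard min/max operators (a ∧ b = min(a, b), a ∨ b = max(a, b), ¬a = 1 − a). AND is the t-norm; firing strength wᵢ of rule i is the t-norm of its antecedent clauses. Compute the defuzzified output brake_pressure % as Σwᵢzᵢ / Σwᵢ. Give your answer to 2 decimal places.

63.87

R1 (z=91.0): ¬dry=1−0.27=0.73 → w = 0.73
R2 (z=47.0): slow=0.20, none=0.65; AND[min(a, b)] → w = 0.20
R3 (z=3.0): dry=0.27 → w = 0.27
Weighted average = (0.73·91.0 + 0.20·47.0 + 0.27·3.0) / (0.73 + 0.20 + 0.27)
  = 76.6400 / 1.2000 = 63.87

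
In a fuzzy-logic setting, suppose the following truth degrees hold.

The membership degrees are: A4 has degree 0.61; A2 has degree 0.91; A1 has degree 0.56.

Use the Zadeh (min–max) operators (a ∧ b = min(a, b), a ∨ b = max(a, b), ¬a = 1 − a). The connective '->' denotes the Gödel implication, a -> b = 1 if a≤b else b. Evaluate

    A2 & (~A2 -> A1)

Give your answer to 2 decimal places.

0.91

~A2 = 1 − 0.91 = 0.09
~A2 -> A1  [Gödel: 1 if a≤b else b] with a=0.09, b=0.56 → 1.00
A2 & (~A2 -> A1) = min(a, b) on (0.91, 1.00) = 0.91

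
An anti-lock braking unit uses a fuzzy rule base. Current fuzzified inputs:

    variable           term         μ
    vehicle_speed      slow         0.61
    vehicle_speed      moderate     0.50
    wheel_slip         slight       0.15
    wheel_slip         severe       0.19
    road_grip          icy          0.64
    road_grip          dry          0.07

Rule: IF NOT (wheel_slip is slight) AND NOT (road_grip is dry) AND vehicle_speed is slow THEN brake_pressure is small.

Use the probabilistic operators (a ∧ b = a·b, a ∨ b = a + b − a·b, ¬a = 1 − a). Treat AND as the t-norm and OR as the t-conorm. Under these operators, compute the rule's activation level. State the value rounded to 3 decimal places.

0.482

firing strength: ¬slight=1−0.15=0.85, ¬dry=1−0.07=0.93, slow=0.61; AND[a·b] → w = 0.4822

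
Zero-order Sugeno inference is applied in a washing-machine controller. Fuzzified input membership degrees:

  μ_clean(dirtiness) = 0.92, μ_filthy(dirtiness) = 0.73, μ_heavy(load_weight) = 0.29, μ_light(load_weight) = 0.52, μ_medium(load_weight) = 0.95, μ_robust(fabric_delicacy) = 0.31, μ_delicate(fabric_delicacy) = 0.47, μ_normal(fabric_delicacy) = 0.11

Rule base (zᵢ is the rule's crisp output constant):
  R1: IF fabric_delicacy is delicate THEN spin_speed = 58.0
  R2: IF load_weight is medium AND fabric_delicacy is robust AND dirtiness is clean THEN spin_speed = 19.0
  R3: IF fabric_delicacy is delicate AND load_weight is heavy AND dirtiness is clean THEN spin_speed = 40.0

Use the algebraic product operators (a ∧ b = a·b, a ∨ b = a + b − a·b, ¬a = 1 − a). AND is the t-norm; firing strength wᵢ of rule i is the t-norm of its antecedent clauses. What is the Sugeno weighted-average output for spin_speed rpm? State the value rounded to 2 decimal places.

R1 (z=58.0): delicate=0.47 → w = 0.4700
R2 (z=19.0): medium=0.95, robust=0.31, clean=0.92; AND[a·b] → w = 0.2709
R3 (z=40.0): delicate=0.47, heavy=0.29, clean=0.92; AND[a·b] → w = 0.1254
Weighted average = (0.4700·58.0 + 0.2709·19.0 + 0.1254·40.0) / (0.4700 + 0.2709 + 0.1254)
  = 37.4237 / 0.8663 = 43.20

43.20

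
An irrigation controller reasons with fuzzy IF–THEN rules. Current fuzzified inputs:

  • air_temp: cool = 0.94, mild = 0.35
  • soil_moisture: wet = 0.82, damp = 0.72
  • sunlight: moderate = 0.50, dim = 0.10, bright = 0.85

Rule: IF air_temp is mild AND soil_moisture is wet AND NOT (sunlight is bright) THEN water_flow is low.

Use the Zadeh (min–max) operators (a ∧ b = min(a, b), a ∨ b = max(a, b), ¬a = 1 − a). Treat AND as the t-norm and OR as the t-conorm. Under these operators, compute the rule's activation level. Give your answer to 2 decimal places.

firing strength: mild=0.35, wet=0.82, ¬bright=1−0.85=0.15; AND[min(a, b)] → w = 0.15

0.15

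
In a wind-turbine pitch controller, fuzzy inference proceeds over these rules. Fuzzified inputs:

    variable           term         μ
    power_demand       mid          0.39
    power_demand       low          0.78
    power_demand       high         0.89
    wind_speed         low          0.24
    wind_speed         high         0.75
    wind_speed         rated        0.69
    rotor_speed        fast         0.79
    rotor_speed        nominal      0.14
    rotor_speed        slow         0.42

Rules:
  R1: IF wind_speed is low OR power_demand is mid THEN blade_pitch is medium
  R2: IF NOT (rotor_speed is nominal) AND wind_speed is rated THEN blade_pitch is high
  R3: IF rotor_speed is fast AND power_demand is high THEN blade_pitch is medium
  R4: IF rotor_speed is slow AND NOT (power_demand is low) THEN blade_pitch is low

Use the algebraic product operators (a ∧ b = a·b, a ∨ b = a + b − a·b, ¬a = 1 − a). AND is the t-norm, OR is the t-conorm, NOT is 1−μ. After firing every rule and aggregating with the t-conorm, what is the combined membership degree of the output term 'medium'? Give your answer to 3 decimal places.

0.862

R1: low=0.24, mid=0.39; OR[a + b − a·b] → w = 0.5364
R2: ¬nominal=1−0.14=0.86, rated=0.69; AND[a·b] → w = 0.5934
R3: fast=0.79, high=0.89; AND[a·b] → w = 0.7031
R4: slow=0.42, ¬low=1−0.78=0.22; AND[a·b] → w = 0.0924
Rules with consequent 'medium': {R1, R3} → strengths 0.5364, 0.7031
Aggregate via t-conorm [a + b − a·b]: 0.8624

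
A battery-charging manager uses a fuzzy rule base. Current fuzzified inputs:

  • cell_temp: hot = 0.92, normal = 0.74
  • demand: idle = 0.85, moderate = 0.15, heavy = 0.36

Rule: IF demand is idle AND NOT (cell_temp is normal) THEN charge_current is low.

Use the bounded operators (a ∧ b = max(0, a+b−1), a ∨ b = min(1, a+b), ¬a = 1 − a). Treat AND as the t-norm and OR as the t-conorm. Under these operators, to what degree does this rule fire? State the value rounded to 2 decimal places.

firing strength: idle=0.85, ¬normal=1−0.74=0.26; AND[max(0, a+b−1)] → w = 0.11

0.11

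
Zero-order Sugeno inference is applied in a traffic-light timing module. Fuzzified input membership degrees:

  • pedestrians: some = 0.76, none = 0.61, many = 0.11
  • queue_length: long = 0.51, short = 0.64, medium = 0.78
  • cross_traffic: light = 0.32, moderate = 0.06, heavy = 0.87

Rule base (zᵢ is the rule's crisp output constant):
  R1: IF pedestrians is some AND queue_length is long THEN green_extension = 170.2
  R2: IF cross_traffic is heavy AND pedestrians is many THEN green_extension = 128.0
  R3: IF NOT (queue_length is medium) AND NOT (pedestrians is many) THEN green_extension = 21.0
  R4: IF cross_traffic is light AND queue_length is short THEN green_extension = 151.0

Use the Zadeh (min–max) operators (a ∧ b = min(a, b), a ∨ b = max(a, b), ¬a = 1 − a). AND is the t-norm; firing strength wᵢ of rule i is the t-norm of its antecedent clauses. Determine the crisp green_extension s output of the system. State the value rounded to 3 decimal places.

R1 (z=170.2): some=0.76, long=0.51; AND[min(a, b)] → w = 0.51
R2 (z=128.0): heavy=0.87, many=0.11; AND[min(a, b)] → w = 0.11
R3 (z=21.0): ¬medium=1−0.78=0.22, ¬many=1−0.11=0.89; AND[min(a, b)] → w = 0.22
R4 (z=151.0): light=0.32, short=0.64; AND[min(a, b)] → w = 0.32
Weighted average = (0.51·170.2 + 0.11·128.0 + 0.22·21.0 + 0.32·151.0) / (0.51 + 0.11 + 0.22 + 0.32)
  = 153.8220 / 1.1600 = 132.605

132.605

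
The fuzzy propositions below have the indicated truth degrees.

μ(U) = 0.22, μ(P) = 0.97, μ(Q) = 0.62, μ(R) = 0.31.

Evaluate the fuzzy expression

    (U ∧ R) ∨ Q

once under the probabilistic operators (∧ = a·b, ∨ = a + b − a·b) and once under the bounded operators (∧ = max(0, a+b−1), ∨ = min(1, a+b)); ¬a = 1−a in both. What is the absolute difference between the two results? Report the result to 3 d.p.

Under probabilistic:
  U ∧ R = a·b on (0.2200, 0.3100) = 0.0682
  (U ∧ R) ∨ Q = a + b − a·b on (0.0682, 0.6200) = 0.6459
  → value = 0.6459
Under bounded:
  U ∧ R = max(0, a+b−1) on (0.22, 0.31) = 0.00
  (U ∧ R) ∨ Q = min(1, a+b) on (0.00, 0.62) = 0.62
  → value = 0.6200
|0.6459 − 0.6200| = 0.026

0.026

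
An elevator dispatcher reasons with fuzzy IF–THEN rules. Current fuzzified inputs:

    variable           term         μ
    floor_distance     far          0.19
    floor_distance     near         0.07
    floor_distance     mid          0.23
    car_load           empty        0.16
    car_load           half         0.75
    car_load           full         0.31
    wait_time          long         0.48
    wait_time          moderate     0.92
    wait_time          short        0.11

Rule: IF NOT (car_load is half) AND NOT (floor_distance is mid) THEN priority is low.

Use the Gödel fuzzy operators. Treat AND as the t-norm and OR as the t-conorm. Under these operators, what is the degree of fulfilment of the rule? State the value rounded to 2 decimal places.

0.25

firing strength: ¬half=1−0.75=0.25, ¬mid=1−0.23=0.77; AND[min(a, b)] → w = 0.25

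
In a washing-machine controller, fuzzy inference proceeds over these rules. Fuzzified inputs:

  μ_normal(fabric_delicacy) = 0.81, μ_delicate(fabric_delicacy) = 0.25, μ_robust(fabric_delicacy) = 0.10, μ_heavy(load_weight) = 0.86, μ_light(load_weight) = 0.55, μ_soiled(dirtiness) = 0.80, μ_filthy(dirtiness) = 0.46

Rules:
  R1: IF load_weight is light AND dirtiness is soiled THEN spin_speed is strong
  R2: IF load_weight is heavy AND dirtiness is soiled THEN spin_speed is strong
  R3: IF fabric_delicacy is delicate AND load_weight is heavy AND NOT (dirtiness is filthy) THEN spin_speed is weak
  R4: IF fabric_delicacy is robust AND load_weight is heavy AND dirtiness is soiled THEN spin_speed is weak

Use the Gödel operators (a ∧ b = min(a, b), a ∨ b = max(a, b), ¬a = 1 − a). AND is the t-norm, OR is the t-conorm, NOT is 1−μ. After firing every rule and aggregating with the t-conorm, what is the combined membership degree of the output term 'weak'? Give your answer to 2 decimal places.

R1: light=0.55, soiled=0.80; AND[min(a, b)] → w = 0.55
R2: heavy=0.86, soiled=0.80; AND[min(a, b)] → w = 0.80
R3: delicate=0.25, heavy=0.86, ¬filthy=1−0.46=0.54; AND[min(a, b)] → w = 0.25
R4: robust=0.10, heavy=0.86, soiled=0.80; AND[min(a, b)] → w = 0.10
Rules with consequent 'weak': {R3, R4} → strengths 0.25, 0.10
Aggregate via t-conorm [max(a, b)]: 0.25

0.25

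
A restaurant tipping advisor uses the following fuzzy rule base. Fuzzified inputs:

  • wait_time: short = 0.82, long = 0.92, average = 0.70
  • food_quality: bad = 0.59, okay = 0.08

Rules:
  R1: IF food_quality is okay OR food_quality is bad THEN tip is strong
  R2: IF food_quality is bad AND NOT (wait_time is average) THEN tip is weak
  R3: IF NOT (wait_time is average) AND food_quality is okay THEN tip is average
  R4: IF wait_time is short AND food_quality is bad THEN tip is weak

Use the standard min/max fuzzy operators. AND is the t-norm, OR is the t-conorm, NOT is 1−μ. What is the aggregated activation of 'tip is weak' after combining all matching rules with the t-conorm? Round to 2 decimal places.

R1: okay=0.08, bad=0.59; OR[max(a, b)] → w = 0.59
R2: bad=0.59, ¬average=1−0.70=0.30; AND[min(a, b)] → w = 0.30
R3: ¬average=1−0.70=0.30, okay=0.08; AND[min(a, b)] → w = 0.08
R4: short=0.82, bad=0.59; AND[min(a, b)] → w = 0.59
Rules with consequent 'weak': {R2, R4} → strengths 0.30, 0.59
Aggregate via t-conorm [max(a, b)]: 0.59

0.59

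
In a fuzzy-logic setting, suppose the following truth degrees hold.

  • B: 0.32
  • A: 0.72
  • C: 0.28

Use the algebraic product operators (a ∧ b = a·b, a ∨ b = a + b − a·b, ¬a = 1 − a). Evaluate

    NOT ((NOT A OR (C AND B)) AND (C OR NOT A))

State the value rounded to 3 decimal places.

0.834

NOT A = 1 − 0.7200 = 0.2800
C AND B = a·b on (0.2800, 0.3200) = 0.0896
NOT A OR (C AND B) = a + b − a·b on (0.2800, 0.0896) = 0.3445
NOT A = 1 − 0.7200 = 0.2800
C OR NOT A = a + b − a·b on (0.2800, 0.2800) = 0.4816
(NOT A OR (C AND B)) AND (C OR NOT A) = a·b on (0.3445, 0.4816) = 0.1659
NOT ((NOT A OR (C AND B)) AND (C OR NOT A)) = 1 − 0.1659 = 0.8341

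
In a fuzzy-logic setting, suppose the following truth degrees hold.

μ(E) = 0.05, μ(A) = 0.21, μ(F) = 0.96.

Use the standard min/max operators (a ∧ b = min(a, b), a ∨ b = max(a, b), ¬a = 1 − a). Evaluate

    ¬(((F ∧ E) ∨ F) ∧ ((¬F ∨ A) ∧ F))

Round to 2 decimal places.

F ∧ E = min(a, b) on (0.96, 0.05) = 0.05
(F ∧ E) ∨ F = max(a, b) on (0.05, 0.96) = 0.96
¬F = 1 − 0.96 = 0.04
¬F ∨ A = max(a, b) on (0.04, 0.21) = 0.21
(¬F ∨ A) ∧ F = min(a, b) on (0.21, 0.96) = 0.21
((F ∧ E) ∨ F) ∧ ((¬F ∨ A) ∧ F) = min(a, b) on (0.96, 0.21) = 0.21
¬(((F ∧ E) ∨ F) ∧ ((¬F ∨ A) ∧ F)) = 1 − 0.21 = 0.79

0.79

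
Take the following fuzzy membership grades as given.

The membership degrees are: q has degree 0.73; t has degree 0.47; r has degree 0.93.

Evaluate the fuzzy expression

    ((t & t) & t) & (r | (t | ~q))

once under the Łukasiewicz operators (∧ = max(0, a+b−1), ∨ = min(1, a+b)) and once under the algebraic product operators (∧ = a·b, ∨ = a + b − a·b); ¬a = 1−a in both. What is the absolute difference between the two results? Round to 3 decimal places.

0.101

Under Łukasiewicz:
  t & t = max(0, a+b−1) on (0.47, 0.47) = 0.00
  (t & t) & t = max(0, a+b−1) on (0.00, 0.47) = 0.00
  ~q = 1 − 0.73 = 0.27
  t | ~q = min(1, a+b) on (0.47, 0.27) = 0.74
  r | (t | ~q) = min(1, a+b) on (0.93, 0.74) = 1.00
  ((t & t) & t) & (r | (t | ~q)) = max(0, a+b−1) on (0.00, 1.00) = 0.00
  → value = 0.0000
Under algebraic product:
  t & t = a·b on (0.4700, 0.4700) = 0.2209
  (t & t) & t = a·b on (0.2209, 0.4700) = 0.1038
  ~q = 1 − 0.7300 = 0.2700
  t | ~q = a + b − a·b on (0.4700, 0.2700) = 0.6131
  r | (t | ~q) = a + b − a·b on (0.9300, 0.6131) = 0.9729
  ((t & t) & t) & (r | (t | ~q)) = a·b on (0.1038, 0.9729) = 0.1010
  → value = 0.1010
|0.0000 − 0.1010| = 0.101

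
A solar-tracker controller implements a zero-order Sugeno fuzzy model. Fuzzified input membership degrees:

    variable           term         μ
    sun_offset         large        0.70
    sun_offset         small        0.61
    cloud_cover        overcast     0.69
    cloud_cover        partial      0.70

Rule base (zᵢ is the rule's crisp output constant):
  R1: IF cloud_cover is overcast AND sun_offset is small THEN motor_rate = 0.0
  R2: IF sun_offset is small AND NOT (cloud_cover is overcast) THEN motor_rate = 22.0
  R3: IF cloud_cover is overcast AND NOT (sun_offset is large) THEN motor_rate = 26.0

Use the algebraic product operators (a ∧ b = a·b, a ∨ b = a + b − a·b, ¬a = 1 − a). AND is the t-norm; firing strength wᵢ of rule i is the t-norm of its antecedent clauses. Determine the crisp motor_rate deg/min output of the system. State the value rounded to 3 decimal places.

R1 (z=0.0): overcast=0.69, small=0.61; AND[a·b] → w = 0.4209
R2 (z=22.0): small=0.61, ¬overcast=1−0.69=0.31; AND[a·b] → w = 0.1891
R3 (z=26.0): overcast=0.69, ¬large=1−0.70=0.30; AND[a·b] → w = 0.2070
Weighted average = (0.4209·0.0 + 0.1891·22.0 + 0.2070·26.0) / (0.4209 + 0.1891 + 0.2070)
  = 9.5422 / 0.8170 = 11.680

11.680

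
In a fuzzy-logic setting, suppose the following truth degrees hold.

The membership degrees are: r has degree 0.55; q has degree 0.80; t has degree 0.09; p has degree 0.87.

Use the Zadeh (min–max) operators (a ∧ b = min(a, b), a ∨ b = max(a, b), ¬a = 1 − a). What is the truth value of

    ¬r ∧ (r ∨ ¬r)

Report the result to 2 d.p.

¬r = 1 − 0.55 = 0.45
¬r = 1 − 0.55 = 0.45
r ∨ ¬r = max(a, b) on (0.55, 0.45) = 0.55
¬r ∧ (r ∨ ¬r) = min(a, b) on (0.45, 0.55) = 0.45

0.45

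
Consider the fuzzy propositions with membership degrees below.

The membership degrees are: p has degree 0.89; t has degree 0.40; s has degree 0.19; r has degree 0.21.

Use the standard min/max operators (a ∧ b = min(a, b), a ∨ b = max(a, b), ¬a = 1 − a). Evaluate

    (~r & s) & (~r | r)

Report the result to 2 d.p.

0.19

~r = 1 − 0.21 = 0.79
~r & s = min(a, b) on (0.79, 0.19) = 0.19
~r = 1 − 0.21 = 0.79
~r | r = max(a, b) on (0.79, 0.21) = 0.79
(~r & s) & (~r | r) = min(a, b) on (0.19, 0.79) = 0.19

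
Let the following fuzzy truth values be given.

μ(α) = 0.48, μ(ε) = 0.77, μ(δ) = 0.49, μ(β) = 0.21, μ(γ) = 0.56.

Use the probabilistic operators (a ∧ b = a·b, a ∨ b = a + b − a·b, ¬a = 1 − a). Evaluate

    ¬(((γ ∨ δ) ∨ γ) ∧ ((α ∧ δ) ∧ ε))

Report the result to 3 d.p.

0.837

γ ∨ δ = a + b − a·b on (0.5600, 0.4900) = 0.7756
(γ ∨ δ) ∨ γ = a + b − a·b on (0.7756, 0.5600) = 0.9013
α ∧ δ = a·b on (0.4800, 0.4900) = 0.2352
(α ∧ δ) ∧ ε = a·b on (0.2352, 0.7700) = 0.1811
((γ ∨ δ) ∨ γ) ∧ ((α ∧ δ) ∧ ε) = a·b on (0.9013, 0.1811) = 0.1632
¬(((γ ∨ δ) ∨ γ) ∧ ((α ∧ δ) ∧ ε)) = 1 − 0.1632 = 0.8368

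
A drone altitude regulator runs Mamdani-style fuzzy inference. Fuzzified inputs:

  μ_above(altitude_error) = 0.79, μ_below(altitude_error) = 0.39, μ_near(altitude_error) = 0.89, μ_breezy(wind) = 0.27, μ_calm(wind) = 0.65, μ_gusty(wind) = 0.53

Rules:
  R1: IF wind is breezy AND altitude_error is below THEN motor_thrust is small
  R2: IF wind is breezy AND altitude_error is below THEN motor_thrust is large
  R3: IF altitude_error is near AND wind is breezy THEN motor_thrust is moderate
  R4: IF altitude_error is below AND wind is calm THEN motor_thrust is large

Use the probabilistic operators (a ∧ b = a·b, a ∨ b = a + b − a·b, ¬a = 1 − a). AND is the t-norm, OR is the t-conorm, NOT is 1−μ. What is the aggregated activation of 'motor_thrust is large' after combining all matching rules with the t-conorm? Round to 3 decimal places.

R1: breezy=0.27, below=0.39; AND[a·b] → w = 0.1053
R2: breezy=0.27, below=0.39; AND[a·b] → w = 0.1053
R3: near=0.89, breezy=0.27; AND[a·b] → w = 0.2403
R4: below=0.39, calm=0.65; AND[a·b] → w = 0.2535
Rules with consequent 'large': {R2, R4} → strengths 0.1053, 0.2535
Aggregate via t-conorm [a + b − a·b]: 0.3321

0.332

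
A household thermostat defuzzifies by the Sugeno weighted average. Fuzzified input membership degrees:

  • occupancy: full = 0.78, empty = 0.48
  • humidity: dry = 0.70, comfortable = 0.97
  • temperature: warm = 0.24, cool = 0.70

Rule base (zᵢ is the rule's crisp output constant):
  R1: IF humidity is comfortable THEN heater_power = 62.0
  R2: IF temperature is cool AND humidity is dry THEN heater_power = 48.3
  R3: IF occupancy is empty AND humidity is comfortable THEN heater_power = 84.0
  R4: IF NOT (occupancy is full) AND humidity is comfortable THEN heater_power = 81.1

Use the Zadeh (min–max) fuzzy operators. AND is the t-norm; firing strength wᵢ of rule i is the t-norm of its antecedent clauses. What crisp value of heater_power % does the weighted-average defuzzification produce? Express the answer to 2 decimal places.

64.18

R1 (z=62.0): comfortable=0.97 → w = 0.97
R2 (z=48.3): cool=0.70, dry=0.70; AND[min(a, b)] → w = 0.70
R3 (z=84.0): empty=0.48, comfortable=0.97; AND[min(a, b)] → w = 0.48
R4 (z=81.1): ¬full=1−0.78=0.22, comfortable=0.97; AND[min(a, b)] → w = 0.22
Weighted average = (0.97·62.0 + 0.70·48.3 + 0.48·84.0 + 0.22·81.1) / (0.97 + 0.70 + 0.48 + 0.22)
  = 152.1120 / 2.3700 = 64.18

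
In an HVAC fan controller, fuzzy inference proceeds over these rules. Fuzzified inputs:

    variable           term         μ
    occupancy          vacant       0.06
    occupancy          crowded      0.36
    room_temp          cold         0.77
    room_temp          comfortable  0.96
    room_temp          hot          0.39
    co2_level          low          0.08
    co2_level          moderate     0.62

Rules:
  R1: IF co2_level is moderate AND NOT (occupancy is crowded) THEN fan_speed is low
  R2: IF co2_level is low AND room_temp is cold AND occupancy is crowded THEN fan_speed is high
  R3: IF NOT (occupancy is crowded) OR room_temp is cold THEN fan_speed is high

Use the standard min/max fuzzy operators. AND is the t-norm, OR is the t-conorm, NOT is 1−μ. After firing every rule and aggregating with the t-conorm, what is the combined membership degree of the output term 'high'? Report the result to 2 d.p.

0.77

R1: moderate=0.62, ¬crowded=1−0.36=0.64; AND[min(a, b)] → w = 0.62
R2: low=0.08, cold=0.77, crowded=0.36; AND[min(a, b)] → w = 0.08
R3: ¬crowded=1−0.36=0.64, cold=0.77; OR[max(a, b)] → w = 0.77
Rules with consequent 'high': {R2, R3} → strengths 0.08, 0.77
Aggregate via t-conorm [max(a, b)]: 0.77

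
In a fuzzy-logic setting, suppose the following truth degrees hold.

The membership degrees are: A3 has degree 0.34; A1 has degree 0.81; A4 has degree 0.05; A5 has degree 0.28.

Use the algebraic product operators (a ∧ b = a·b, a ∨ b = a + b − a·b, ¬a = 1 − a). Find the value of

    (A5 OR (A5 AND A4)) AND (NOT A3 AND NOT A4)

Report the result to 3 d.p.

0.182

A5 AND A4 = a·b on (0.2800, 0.0500) = 0.0140
A5 OR (A5 AND A4) = a + b − a·b on (0.2800, 0.0140) = 0.2901
NOT A3 = 1 − 0.3400 = 0.6600
NOT A4 = 1 − 0.0500 = 0.9500
NOT A3 AND NOT A4 = a·b on (0.6600, 0.9500) = 0.6270
(A5 OR (A5 AND A4)) AND (NOT A3 AND NOT A4) = a·b on (0.2901, 0.6270) = 0.1819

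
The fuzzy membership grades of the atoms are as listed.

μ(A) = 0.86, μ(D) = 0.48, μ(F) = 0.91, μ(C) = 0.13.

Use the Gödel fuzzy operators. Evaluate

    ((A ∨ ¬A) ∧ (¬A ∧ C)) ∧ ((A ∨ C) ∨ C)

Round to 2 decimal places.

0.13

¬A = 1 − 0.86 = 0.14
A ∨ ¬A = max(a, b) on (0.86, 0.14) = 0.86
¬A = 1 − 0.86 = 0.14
¬A ∧ C = min(a, b) on (0.14, 0.13) = 0.13
(A ∨ ¬A) ∧ (¬A ∧ C) = min(a, b) on (0.86, 0.13) = 0.13
A ∨ C = max(a, b) on (0.86, 0.13) = 0.86
(A ∨ C) ∨ C = max(a, b) on (0.86, 0.13) = 0.86
((A ∨ ¬A) ∧ (¬A ∧ C)) ∧ ((A ∨ C) ∨ C) = min(a, b) on (0.13, 0.86) = 0.13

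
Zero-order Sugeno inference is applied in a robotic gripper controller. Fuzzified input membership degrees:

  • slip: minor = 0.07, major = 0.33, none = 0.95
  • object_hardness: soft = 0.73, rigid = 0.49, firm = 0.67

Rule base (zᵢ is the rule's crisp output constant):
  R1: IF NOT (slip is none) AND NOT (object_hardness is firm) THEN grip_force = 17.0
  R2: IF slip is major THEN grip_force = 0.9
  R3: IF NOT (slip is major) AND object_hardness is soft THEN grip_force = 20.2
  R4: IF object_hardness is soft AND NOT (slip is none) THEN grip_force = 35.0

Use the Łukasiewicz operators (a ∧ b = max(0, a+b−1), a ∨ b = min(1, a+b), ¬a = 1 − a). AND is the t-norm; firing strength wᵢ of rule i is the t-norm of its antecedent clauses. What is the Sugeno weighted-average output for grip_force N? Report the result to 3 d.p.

11.475

R1 (z=17.0): ¬none=1−0.95=0.05, ¬firm=1−0.67=0.33; AND[max(0, a+b−1)] → w = 0.00
R2 (z=0.9): major=0.33 → w = 0.33
R3 (z=20.2): ¬major=1−0.33=0.67, soft=0.73; AND[max(0, a+b−1)] → w = 0.40
R4 (z=35.0): soft=0.73, ¬none=1−0.95=0.05; AND[max(0, a+b−1)] → w = 0.00
Weighted average = (0.00·17.0 + 0.33·0.9 + 0.40·20.2 + 0.00·35.0) / (0.00 + 0.33 + 0.40 + 0.00)
  = 8.3770 / 0.7300 = 11.475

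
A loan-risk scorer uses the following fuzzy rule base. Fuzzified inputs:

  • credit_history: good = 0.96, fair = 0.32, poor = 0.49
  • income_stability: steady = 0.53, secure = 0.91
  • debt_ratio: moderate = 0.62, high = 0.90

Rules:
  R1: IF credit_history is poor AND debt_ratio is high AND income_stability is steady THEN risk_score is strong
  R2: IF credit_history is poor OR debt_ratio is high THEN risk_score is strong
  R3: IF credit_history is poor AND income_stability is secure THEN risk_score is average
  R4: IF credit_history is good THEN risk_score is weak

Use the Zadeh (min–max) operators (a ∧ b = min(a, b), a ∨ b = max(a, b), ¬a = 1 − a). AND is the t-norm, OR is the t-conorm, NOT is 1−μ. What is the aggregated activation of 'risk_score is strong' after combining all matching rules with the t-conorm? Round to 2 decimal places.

R1: poor=0.49, high=0.90, steady=0.53; AND[min(a, b)] → w = 0.49
R2: poor=0.49, high=0.90; OR[max(a, b)] → w = 0.90
R3: poor=0.49, secure=0.91; AND[min(a, b)] → w = 0.49
R4: good=0.96 → w = 0.96
Rules with consequent 'strong': {R1, R2} → strengths 0.49, 0.90
Aggregate via t-conorm [max(a, b)]: 0.90

0.90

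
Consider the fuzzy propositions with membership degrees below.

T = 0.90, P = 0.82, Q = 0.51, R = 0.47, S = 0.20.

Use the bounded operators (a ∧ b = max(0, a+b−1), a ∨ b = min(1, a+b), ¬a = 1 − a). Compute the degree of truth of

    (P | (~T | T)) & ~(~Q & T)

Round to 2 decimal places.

0.61

~T = 1 − 0.90 = 0.10
~T | T = min(1, a+b) on (0.10, 0.90) = 1.00
P | (~T | T) = min(1, a+b) on (0.82, 1.00) = 1.00
~Q = 1 − 0.51 = 0.49
~Q & T = max(0, a+b−1) on (0.49, 0.90) = 0.39
~(~Q & T) = 1 − 0.39 = 0.61
(P | (~T | T)) & ~(~Q & T) = max(0, a+b−1) on (1.00, 0.61) = 0.61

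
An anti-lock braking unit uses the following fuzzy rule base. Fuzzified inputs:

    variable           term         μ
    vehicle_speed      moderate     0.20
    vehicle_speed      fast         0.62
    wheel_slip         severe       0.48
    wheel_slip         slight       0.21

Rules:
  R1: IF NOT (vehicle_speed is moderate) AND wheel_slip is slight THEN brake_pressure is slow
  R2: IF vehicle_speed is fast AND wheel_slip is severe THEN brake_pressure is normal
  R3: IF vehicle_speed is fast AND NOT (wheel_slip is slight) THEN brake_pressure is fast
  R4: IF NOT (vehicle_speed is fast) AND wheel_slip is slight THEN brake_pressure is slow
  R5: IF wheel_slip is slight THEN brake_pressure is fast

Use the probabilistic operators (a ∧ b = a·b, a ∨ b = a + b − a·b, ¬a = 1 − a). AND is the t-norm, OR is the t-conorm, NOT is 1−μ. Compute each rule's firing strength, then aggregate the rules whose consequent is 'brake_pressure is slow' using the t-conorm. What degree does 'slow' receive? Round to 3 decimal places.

0.234

R1: ¬moderate=1−0.20=0.80, slight=0.21; AND[a·b] → w = 0.1680
R2: fast=0.62, severe=0.48; AND[a·b] → w = 0.2976
R3: fast=0.62, ¬slight=1−0.21=0.79; AND[a·b] → w = 0.4898
R4: ¬fast=1−0.62=0.38, slight=0.21; AND[a·b] → w = 0.0798
R5: slight=0.21 → w = 0.2100
Rules with consequent 'slow': {R1, R4} → strengths 0.1680, 0.0798
Aggregate via t-conorm [a + b − a·b]: 0.2344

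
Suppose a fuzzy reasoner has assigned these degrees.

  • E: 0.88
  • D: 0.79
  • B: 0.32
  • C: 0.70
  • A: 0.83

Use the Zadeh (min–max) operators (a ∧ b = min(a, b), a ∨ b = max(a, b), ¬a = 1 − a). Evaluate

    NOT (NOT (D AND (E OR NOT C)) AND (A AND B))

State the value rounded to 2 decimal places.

NOT C = 1 − 0.70 = 0.30
E OR NOT C = max(a, b) on (0.88, 0.30) = 0.88
D AND (E OR NOT C) = min(a, b) on (0.79, 0.88) = 0.79
NOT (D AND (E OR NOT C)) = 1 − 0.79 = 0.21
A AND B = min(a, b) on (0.83, 0.32) = 0.32
NOT (D AND (E OR NOT C)) AND (A AND B) = min(a, b) on (0.21, 0.32) = 0.21
NOT (NOT (D AND (E OR NOT C)) AND (A AND B)) = 1 − 0.21 = 0.79

0.79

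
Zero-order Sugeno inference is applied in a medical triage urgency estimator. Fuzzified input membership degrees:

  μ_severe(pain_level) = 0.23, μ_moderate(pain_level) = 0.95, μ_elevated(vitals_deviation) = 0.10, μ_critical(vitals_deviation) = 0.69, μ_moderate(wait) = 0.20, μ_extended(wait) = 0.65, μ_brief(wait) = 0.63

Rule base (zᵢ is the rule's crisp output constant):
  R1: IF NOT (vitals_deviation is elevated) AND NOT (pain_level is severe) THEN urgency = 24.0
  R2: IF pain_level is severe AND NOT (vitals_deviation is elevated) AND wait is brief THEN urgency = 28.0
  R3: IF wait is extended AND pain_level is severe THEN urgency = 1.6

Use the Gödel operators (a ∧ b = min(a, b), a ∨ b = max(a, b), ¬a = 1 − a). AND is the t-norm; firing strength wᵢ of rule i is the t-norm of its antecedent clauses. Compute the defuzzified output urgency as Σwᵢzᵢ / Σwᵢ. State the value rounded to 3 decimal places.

20.559

R1 (z=24.0): ¬elevated=1−0.10=0.90, ¬severe=1−0.23=0.77; AND[min(a, b)] → w = 0.77
R2 (z=28.0): severe=0.23, ¬elevated=1−0.10=0.90, brief=0.63; AND[min(a, b)] → w = 0.23
R3 (z=1.6): extended=0.65, severe=0.23; AND[min(a, b)] → w = 0.23
Weighted average = (0.77·24.0 + 0.23·28.0 + 0.23·1.6) / (0.77 + 0.23 + 0.23)
  = 25.2880 / 1.2300 = 20.559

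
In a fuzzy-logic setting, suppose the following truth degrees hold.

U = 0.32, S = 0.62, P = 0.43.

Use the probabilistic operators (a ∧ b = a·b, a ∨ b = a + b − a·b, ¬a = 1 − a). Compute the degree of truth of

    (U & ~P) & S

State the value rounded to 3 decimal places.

0.113

~P = 1 − 0.4300 = 0.5700
U & ~P = a·b on (0.3200, 0.5700) = 0.1824
(U & ~P) & S = a·b on (0.1824, 0.6200) = 0.1131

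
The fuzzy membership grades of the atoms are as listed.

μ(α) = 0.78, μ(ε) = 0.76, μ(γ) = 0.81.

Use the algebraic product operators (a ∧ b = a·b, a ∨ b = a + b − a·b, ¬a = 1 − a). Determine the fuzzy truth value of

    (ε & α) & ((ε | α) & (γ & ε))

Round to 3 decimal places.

ε & α = a·b on (0.7600, 0.7800) = 0.5928
ε | α = a + b − a·b on (0.7600, 0.7800) = 0.9472
γ & ε = a·b on (0.8100, 0.7600) = 0.6156
(ε | α) & (γ & ε) = a·b on (0.9472, 0.6156) = 0.5831
(ε & α) & ((ε | α) & (γ & ε)) = a·b on (0.5928, 0.5831) = 0.3457

0.346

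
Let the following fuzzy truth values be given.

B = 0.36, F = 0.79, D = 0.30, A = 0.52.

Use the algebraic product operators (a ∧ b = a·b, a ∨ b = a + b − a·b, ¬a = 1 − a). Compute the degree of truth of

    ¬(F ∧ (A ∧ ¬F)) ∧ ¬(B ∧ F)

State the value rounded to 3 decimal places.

¬F = 1 − 0.7900 = 0.2100
A ∧ ¬F = a·b on (0.5200, 0.2100) = 0.1092
F ∧ (A ∧ ¬F) = a·b on (0.7900, 0.1092) = 0.0863
¬(F ∧ (A ∧ ¬F)) = 1 − 0.0863 = 0.9137
B ∧ F = a·b on (0.3600, 0.7900) = 0.2844
¬(B ∧ F) = 1 − 0.2844 = 0.7156
¬(F ∧ (A ∧ ¬F)) ∧ ¬(B ∧ F) = a·b on (0.9137, 0.7156) = 0.6539

0.654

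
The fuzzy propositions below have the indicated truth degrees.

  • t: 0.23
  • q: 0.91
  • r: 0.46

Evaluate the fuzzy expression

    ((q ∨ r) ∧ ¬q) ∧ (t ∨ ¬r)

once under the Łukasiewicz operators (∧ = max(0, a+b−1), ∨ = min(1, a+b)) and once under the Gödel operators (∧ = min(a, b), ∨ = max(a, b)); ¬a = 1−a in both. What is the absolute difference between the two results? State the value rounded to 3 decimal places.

0.090

Under Łukasiewicz:
  q ∨ r = min(1, a+b) on (0.91, 0.46) = 1.00
  ¬q = 1 − 0.91 = 0.09
  (q ∨ r) ∧ ¬q = max(0, a+b−1) on (1.00, 0.09) = 0.09
  ¬r = 1 − 0.46 = 0.54
  t ∨ ¬r = min(1, a+b) on (0.23, 0.54) = 0.77
  ((q ∨ r) ∧ ¬q) ∧ (t ∨ ¬r) = max(0, a+b−1) on (0.09, 0.77) = 0.00
  → value = 0.0000
Under Gödel:
  q ∨ r = max(a, b) on (0.91, 0.46) = 0.91
  ¬q = 1 − 0.91 = 0.09
  (q ∨ r) ∧ ¬q = min(a, b) on (0.91, 0.09) = 0.09
  ¬r = 1 − 0.46 = 0.54
  t ∨ ¬r = max(a, b) on (0.23, 0.54) = 0.54
  ((q ∨ r) ∧ ¬q) ∧ (t ∨ ¬r) = min(a, b) on (0.09, 0.54) = 0.09
  → value = 0.0900
|0.0000 − 0.0900| = 0.090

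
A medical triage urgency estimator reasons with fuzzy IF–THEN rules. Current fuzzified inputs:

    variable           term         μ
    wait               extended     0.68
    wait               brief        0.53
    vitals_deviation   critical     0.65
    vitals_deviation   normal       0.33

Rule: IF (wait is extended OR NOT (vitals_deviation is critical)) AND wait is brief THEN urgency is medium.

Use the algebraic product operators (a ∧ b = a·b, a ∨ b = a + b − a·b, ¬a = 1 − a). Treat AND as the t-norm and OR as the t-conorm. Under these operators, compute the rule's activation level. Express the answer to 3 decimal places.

0.420

firing strength: (extended=0.68 OR ¬critical=1−0.65=0.35) = 0.7920; AND[a·b] with brief=0.53 → w = 0.4198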